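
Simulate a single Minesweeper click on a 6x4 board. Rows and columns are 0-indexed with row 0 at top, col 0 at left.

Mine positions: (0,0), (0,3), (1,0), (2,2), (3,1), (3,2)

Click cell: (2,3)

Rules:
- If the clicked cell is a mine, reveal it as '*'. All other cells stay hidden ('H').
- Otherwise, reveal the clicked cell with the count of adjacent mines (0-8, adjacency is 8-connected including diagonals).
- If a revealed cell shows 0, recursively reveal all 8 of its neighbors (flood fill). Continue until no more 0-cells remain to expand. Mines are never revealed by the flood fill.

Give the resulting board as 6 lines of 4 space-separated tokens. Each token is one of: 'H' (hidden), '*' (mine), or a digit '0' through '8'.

H H H H
H H H H
H H H 2
H H H H
H H H H
H H H H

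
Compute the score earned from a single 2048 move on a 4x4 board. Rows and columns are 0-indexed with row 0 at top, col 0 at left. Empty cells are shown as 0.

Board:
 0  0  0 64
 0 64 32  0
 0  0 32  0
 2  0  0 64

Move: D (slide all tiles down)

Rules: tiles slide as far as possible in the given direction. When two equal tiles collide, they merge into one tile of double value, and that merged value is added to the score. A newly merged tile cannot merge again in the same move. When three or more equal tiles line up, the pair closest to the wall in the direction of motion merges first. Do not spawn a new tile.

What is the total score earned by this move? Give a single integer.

Answer: 192

Derivation:
Slide down:
col 0: [0, 0, 0, 2] -> [0, 0, 0, 2]  score +0 (running 0)
col 1: [0, 64, 0, 0] -> [0, 0, 0, 64]  score +0 (running 0)
col 2: [0, 32, 32, 0] -> [0, 0, 0, 64]  score +64 (running 64)
col 3: [64, 0, 0, 64] -> [0, 0, 0, 128]  score +128 (running 192)
Board after move:
  0   0   0   0
  0   0   0   0
  0   0   0   0
  2  64  64 128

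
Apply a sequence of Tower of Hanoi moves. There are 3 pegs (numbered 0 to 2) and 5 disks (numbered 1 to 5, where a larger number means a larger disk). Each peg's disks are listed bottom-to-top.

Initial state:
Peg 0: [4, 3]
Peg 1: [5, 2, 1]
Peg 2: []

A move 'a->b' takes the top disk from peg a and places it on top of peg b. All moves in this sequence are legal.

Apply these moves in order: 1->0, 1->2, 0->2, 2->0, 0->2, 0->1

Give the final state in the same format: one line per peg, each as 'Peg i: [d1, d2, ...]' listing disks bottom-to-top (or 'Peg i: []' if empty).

Answer: Peg 0: [4]
Peg 1: [5, 3]
Peg 2: [2, 1]

Derivation:
After move 1 (1->0):
Peg 0: [4, 3, 1]
Peg 1: [5, 2]
Peg 2: []

After move 2 (1->2):
Peg 0: [4, 3, 1]
Peg 1: [5]
Peg 2: [2]

After move 3 (0->2):
Peg 0: [4, 3]
Peg 1: [5]
Peg 2: [2, 1]

After move 4 (2->0):
Peg 0: [4, 3, 1]
Peg 1: [5]
Peg 2: [2]

After move 5 (0->2):
Peg 0: [4, 3]
Peg 1: [5]
Peg 2: [2, 1]

After move 6 (0->1):
Peg 0: [4]
Peg 1: [5, 3]
Peg 2: [2, 1]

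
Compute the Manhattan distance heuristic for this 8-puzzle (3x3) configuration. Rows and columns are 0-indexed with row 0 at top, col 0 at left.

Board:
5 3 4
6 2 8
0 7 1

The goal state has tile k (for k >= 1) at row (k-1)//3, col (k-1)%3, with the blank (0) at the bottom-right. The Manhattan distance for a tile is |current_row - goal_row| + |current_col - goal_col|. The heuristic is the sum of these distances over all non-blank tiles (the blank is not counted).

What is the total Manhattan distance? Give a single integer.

Tile 5: (0,0)->(1,1) = 2
Tile 3: (0,1)->(0,2) = 1
Tile 4: (0,2)->(1,0) = 3
Tile 6: (1,0)->(1,2) = 2
Tile 2: (1,1)->(0,1) = 1
Tile 8: (1,2)->(2,1) = 2
Tile 7: (2,1)->(2,0) = 1
Tile 1: (2,2)->(0,0) = 4
Sum: 2 + 1 + 3 + 2 + 1 + 2 + 1 + 4 = 16

Answer: 16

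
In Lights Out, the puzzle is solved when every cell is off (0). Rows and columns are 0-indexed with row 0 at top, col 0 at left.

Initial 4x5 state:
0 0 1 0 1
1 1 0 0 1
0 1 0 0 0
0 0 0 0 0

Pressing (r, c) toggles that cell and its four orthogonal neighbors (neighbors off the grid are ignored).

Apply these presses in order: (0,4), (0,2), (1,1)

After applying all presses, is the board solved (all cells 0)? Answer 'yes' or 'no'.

Answer: yes

Derivation:
After press 1 at (0,4):
0 0 1 1 0
1 1 0 0 0
0 1 0 0 0
0 0 0 0 0

After press 2 at (0,2):
0 1 0 0 0
1 1 1 0 0
0 1 0 0 0
0 0 0 0 0

After press 3 at (1,1):
0 0 0 0 0
0 0 0 0 0
0 0 0 0 0
0 0 0 0 0

Lights still on: 0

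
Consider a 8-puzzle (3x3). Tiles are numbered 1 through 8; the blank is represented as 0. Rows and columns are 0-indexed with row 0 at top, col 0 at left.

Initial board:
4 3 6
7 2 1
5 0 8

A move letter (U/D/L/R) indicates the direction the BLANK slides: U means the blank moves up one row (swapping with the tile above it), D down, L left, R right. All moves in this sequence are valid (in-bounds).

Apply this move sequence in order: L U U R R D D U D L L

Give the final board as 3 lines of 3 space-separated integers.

After move 1 (L):
4 3 6
7 2 1
0 5 8

After move 2 (U):
4 3 6
0 2 1
7 5 8

After move 3 (U):
0 3 6
4 2 1
7 5 8

After move 4 (R):
3 0 6
4 2 1
7 5 8

After move 5 (R):
3 6 0
4 2 1
7 5 8

After move 6 (D):
3 6 1
4 2 0
7 5 8

After move 7 (D):
3 6 1
4 2 8
7 5 0

After move 8 (U):
3 6 1
4 2 0
7 5 8

After move 9 (D):
3 6 1
4 2 8
7 5 0

After move 10 (L):
3 6 1
4 2 8
7 0 5

After move 11 (L):
3 6 1
4 2 8
0 7 5

Answer: 3 6 1
4 2 8
0 7 5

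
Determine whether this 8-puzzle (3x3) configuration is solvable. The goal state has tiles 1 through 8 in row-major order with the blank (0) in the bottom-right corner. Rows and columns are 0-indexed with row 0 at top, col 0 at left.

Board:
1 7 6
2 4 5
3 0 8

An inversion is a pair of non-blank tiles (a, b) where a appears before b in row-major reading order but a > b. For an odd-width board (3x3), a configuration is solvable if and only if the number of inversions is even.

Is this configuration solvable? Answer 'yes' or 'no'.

Answer: no

Derivation:
Inversions (pairs i<j in row-major order where tile[i] > tile[j] > 0): 11
11 is odd, so the puzzle is not solvable.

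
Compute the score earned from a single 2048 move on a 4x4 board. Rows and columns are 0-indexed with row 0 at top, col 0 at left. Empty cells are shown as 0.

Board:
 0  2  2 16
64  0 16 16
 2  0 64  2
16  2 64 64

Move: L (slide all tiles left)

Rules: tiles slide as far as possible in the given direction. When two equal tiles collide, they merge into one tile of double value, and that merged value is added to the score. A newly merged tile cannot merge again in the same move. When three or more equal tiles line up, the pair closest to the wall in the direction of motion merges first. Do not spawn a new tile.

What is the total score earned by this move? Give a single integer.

Slide left:
row 0: [0, 2, 2, 16] -> [4, 16, 0, 0]  score +4 (running 4)
row 1: [64, 0, 16, 16] -> [64, 32, 0, 0]  score +32 (running 36)
row 2: [2, 0, 64, 2] -> [2, 64, 2, 0]  score +0 (running 36)
row 3: [16, 2, 64, 64] -> [16, 2, 128, 0]  score +128 (running 164)
Board after move:
  4  16   0   0
 64  32   0   0
  2  64   2   0
 16   2 128   0

Answer: 164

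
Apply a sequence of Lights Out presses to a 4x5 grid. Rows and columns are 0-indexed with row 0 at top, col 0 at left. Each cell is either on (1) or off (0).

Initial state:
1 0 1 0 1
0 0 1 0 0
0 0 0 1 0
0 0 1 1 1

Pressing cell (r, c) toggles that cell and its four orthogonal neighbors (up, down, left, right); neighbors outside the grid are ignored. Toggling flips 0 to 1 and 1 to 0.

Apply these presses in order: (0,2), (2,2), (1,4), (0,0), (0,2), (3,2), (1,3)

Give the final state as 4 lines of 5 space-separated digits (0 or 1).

After press 1 at (0,2):
1 1 0 1 1
0 0 0 0 0
0 0 0 1 0
0 0 1 1 1

After press 2 at (2,2):
1 1 0 1 1
0 0 1 0 0
0 1 1 0 0
0 0 0 1 1

After press 3 at (1,4):
1 1 0 1 0
0 0 1 1 1
0 1 1 0 1
0 0 0 1 1

After press 4 at (0,0):
0 0 0 1 0
1 0 1 1 1
0 1 1 0 1
0 0 0 1 1

After press 5 at (0,2):
0 1 1 0 0
1 0 0 1 1
0 1 1 0 1
0 0 0 1 1

After press 6 at (3,2):
0 1 1 0 0
1 0 0 1 1
0 1 0 0 1
0 1 1 0 1

After press 7 at (1,3):
0 1 1 1 0
1 0 1 0 0
0 1 0 1 1
0 1 1 0 1

Answer: 0 1 1 1 0
1 0 1 0 0
0 1 0 1 1
0 1 1 0 1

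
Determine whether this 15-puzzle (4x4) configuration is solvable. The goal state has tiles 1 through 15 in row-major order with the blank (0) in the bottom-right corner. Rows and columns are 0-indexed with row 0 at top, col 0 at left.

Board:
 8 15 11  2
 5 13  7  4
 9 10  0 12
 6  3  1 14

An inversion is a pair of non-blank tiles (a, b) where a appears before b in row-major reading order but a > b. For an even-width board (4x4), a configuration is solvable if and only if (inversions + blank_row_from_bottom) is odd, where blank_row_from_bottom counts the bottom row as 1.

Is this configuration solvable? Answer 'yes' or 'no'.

Answer: yes

Derivation:
Inversions: 59
Blank is in row 2 (0-indexed from top), which is row 2 counting from the bottom (bottom = 1).
59 + 2 = 61, which is odd, so the puzzle is solvable.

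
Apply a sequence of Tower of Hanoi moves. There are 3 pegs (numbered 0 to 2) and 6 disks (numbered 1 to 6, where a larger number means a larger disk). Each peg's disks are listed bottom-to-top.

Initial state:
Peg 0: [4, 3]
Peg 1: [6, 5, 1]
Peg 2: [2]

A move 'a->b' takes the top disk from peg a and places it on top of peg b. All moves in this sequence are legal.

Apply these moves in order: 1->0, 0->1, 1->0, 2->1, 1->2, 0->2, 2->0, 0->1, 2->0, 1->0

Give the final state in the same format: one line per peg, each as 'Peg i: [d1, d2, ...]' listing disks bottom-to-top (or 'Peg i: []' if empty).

After move 1 (1->0):
Peg 0: [4, 3, 1]
Peg 1: [6, 5]
Peg 2: [2]

After move 2 (0->1):
Peg 0: [4, 3]
Peg 1: [6, 5, 1]
Peg 2: [2]

After move 3 (1->0):
Peg 0: [4, 3, 1]
Peg 1: [6, 5]
Peg 2: [2]

After move 4 (2->1):
Peg 0: [4, 3, 1]
Peg 1: [6, 5, 2]
Peg 2: []

After move 5 (1->2):
Peg 0: [4, 3, 1]
Peg 1: [6, 5]
Peg 2: [2]

After move 6 (0->2):
Peg 0: [4, 3]
Peg 1: [6, 5]
Peg 2: [2, 1]

After move 7 (2->0):
Peg 0: [4, 3, 1]
Peg 1: [6, 5]
Peg 2: [2]

After move 8 (0->1):
Peg 0: [4, 3]
Peg 1: [6, 5, 1]
Peg 2: [2]

After move 9 (2->0):
Peg 0: [4, 3, 2]
Peg 1: [6, 5, 1]
Peg 2: []

After move 10 (1->0):
Peg 0: [4, 3, 2, 1]
Peg 1: [6, 5]
Peg 2: []

Answer: Peg 0: [4, 3, 2, 1]
Peg 1: [6, 5]
Peg 2: []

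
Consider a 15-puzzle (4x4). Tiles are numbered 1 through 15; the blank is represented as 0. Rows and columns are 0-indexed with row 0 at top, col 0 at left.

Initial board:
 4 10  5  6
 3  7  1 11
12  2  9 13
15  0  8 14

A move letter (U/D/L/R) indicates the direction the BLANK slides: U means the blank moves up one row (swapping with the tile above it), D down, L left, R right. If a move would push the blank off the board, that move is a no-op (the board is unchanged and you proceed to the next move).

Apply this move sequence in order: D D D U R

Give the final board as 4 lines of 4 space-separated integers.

Answer:  4 10  5  6
 3  7  1 11
12  9  0 13
15  2  8 14

Derivation:
After move 1 (D):
 4 10  5  6
 3  7  1 11
12  2  9 13
15  0  8 14

After move 2 (D):
 4 10  5  6
 3  7  1 11
12  2  9 13
15  0  8 14

After move 3 (D):
 4 10  5  6
 3  7  1 11
12  2  9 13
15  0  8 14

After move 4 (U):
 4 10  5  6
 3  7  1 11
12  0  9 13
15  2  8 14

After move 5 (R):
 4 10  5  6
 3  7  1 11
12  9  0 13
15  2  8 14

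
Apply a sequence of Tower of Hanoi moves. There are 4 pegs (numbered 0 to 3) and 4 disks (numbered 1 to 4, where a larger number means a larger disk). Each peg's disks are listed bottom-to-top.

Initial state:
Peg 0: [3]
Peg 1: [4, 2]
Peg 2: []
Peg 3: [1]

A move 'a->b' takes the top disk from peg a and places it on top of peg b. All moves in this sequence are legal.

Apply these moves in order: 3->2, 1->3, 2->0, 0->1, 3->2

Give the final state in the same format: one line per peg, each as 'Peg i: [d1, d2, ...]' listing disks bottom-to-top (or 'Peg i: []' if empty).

Answer: Peg 0: [3]
Peg 1: [4, 1]
Peg 2: [2]
Peg 3: []

Derivation:
After move 1 (3->2):
Peg 0: [3]
Peg 1: [4, 2]
Peg 2: [1]
Peg 3: []

After move 2 (1->3):
Peg 0: [3]
Peg 1: [4]
Peg 2: [1]
Peg 3: [2]

After move 3 (2->0):
Peg 0: [3, 1]
Peg 1: [4]
Peg 2: []
Peg 3: [2]

After move 4 (0->1):
Peg 0: [3]
Peg 1: [4, 1]
Peg 2: []
Peg 3: [2]

After move 5 (3->2):
Peg 0: [3]
Peg 1: [4, 1]
Peg 2: [2]
Peg 3: []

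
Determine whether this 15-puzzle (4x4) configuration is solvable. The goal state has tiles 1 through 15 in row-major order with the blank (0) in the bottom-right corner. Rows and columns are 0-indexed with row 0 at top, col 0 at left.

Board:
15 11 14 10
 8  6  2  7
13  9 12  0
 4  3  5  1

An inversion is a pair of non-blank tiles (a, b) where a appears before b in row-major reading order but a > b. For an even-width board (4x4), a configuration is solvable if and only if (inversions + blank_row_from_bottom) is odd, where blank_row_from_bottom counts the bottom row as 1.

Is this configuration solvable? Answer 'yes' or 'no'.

Answer: no

Derivation:
Inversions: 80
Blank is in row 2 (0-indexed from top), which is row 2 counting from the bottom (bottom = 1).
80 + 2 = 82, which is even, so the puzzle is not solvable.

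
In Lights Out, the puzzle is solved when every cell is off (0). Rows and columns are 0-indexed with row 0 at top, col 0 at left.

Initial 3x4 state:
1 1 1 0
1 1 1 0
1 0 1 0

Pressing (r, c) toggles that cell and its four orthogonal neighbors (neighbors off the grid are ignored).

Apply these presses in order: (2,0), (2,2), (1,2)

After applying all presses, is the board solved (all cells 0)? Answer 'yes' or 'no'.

After press 1 at (2,0):
1 1 1 0
0 1 1 0
0 1 1 0

After press 2 at (2,2):
1 1 1 0
0 1 0 0
0 0 0 1

After press 3 at (1,2):
1 1 0 0
0 0 1 1
0 0 1 1

Lights still on: 6

Answer: no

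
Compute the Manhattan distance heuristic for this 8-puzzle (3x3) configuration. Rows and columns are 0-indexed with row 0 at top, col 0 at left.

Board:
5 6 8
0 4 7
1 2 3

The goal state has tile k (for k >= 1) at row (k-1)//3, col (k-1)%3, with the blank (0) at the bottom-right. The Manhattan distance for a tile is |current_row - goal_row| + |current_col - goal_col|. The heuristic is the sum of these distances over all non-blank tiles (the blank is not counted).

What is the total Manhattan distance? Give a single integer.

Answer: 17

Derivation:
Tile 5: (0,0)->(1,1) = 2
Tile 6: (0,1)->(1,2) = 2
Tile 8: (0,2)->(2,1) = 3
Tile 4: (1,1)->(1,0) = 1
Tile 7: (1,2)->(2,0) = 3
Tile 1: (2,0)->(0,0) = 2
Tile 2: (2,1)->(0,1) = 2
Tile 3: (2,2)->(0,2) = 2
Sum: 2 + 2 + 3 + 1 + 3 + 2 + 2 + 2 = 17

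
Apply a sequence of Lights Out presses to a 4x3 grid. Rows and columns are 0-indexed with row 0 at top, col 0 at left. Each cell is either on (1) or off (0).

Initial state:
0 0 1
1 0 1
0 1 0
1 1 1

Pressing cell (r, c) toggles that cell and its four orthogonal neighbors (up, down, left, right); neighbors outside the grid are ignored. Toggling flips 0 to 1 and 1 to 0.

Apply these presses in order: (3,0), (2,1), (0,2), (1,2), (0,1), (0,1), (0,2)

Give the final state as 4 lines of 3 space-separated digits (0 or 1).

Answer: 0 0 0
1 0 0
0 0 0
0 1 1

Derivation:
After press 1 at (3,0):
0 0 1
1 0 1
1 1 0
0 0 1

After press 2 at (2,1):
0 0 1
1 1 1
0 0 1
0 1 1

After press 3 at (0,2):
0 1 0
1 1 0
0 0 1
0 1 1

After press 4 at (1,2):
0 1 1
1 0 1
0 0 0
0 1 1

After press 5 at (0,1):
1 0 0
1 1 1
0 0 0
0 1 1

After press 6 at (0,1):
0 1 1
1 0 1
0 0 0
0 1 1

After press 7 at (0,2):
0 0 0
1 0 0
0 0 0
0 1 1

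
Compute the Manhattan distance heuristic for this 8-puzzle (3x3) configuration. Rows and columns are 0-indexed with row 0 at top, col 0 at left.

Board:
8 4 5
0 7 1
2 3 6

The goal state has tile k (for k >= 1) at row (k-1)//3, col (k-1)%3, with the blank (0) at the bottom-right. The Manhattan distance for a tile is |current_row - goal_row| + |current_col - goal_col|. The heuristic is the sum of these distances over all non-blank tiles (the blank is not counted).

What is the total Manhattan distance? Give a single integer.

Answer: 19

Derivation:
Tile 8: (0,0)->(2,1) = 3
Tile 4: (0,1)->(1,0) = 2
Tile 5: (0,2)->(1,1) = 2
Tile 7: (1,1)->(2,0) = 2
Tile 1: (1,2)->(0,0) = 3
Tile 2: (2,0)->(0,1) = 3
Tile 3: (2,1)->(0,2) = 3
Tile 6: (2,2)->(1,2) = 1
Sum: 3 + 2 + 2 + 2 + 3 + 3 + 3 + 1 = 19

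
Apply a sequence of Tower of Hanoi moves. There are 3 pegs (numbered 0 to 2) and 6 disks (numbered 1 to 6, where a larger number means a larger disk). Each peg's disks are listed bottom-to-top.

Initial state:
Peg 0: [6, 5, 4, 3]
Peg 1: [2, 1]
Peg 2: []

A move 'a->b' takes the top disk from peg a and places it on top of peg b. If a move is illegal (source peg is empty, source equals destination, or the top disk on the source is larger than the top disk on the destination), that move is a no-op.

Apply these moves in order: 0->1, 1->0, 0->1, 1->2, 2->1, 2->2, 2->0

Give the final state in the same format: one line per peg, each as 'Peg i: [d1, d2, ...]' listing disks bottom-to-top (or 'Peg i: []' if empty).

After move 1 (0->1):
Peg 0: [6, 5, 4, 3]
Peg 1: [2, 1]
Peg 2: []

After move 2 (1->0):
Peg 0: [6, 5, 4, 3, 1]
Peg 1: [2]
Peg 2: []

After move 3 (0->1):
Peg 0: [6, 5, 4, 3]
Peg 1: [2, 1]
Peg 2: []

After move 4 (1->2):
Peg 0: [6, 5, 4, 3]
Peg 1: [2]
Peg 2: [1]

After move 5 (2->1):
Peg 0: [6, 5, 4, 3]
Peg 1: [2, 1]
Peg 2: []

After move 6 (2->2):
Peg 0: [6, 5, 4, 3]
Peg 1: [2, 1]
Peg 2: []

After move 7 (2->0):
Peg 0: [6, 5, 4, 3]
Peg 1: [2, 1]
Peg 2: []

Answer: Peg 0: [6, 5, 4, 3]
Peg 1: [2, 1]
Peg 2: []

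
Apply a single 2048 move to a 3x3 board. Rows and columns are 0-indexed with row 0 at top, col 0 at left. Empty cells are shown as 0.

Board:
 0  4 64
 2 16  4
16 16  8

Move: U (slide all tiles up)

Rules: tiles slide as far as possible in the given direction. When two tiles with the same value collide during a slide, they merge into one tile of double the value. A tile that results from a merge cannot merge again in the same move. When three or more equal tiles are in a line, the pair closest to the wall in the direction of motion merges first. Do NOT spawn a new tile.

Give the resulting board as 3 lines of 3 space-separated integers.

Slide up:
col 0: [0, 2, 16] -> [2, 16, 0]
col 1: [4, 16, 16] -> [4, 32, 0]
col 2: [64, 4, 8] -> [64, 4, 8]

Answer:  2  4 64
16 32  4
 0  0  8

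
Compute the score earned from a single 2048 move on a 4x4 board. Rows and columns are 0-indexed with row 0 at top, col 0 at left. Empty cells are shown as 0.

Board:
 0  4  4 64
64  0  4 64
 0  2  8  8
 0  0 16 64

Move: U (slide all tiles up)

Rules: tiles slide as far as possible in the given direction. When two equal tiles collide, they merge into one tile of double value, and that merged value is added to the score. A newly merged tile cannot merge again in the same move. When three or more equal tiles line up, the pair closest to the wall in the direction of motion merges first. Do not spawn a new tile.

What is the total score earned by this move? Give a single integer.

Answer: 136

Derivation:
Slide up:
col 0: [0, 64, 0, 0] -> [64, 0, 0, 0]  score +0 (running 0)
col 1: [4, 0, 2, 0] -> [4, 2, 0, 0]  score +0 (running 0)
col 2: [4, 4, 8, 16] -> [8, 8, 16, 0]  score +8 (running 8)
col 3: [64, 64, 8, 64] -> [128, 8, 64, 0]  score +128 (running 136)
Board after move:
 64   4   8 128
  0   2   8   8
  0   0  16  64
  0   0   0   0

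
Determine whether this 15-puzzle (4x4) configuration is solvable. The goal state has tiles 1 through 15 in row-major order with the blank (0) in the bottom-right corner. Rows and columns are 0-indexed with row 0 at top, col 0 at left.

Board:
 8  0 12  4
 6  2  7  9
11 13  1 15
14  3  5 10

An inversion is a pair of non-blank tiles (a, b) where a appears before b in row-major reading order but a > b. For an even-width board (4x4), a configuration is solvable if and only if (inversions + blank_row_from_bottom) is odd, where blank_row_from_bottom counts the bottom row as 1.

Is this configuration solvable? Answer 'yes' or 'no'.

Answer: no

Derivation:
Inversions: 46
Blank is in row 0 (0-indexed from top), which is row 4 counting from the bottom (bottom = 1).
46 + 4 = 50, which is even, so the puzzle is not solvable.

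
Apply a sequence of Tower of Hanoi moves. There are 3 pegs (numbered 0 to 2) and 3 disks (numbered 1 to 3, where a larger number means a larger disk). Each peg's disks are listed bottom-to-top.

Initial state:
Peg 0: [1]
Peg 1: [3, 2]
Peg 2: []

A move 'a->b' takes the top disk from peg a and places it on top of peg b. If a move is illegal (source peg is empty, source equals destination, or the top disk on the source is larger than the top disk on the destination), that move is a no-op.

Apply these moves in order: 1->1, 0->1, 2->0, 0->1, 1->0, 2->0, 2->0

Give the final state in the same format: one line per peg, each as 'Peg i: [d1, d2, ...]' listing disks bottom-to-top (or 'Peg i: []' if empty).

After move 1 (1->1):
Peg 0: [1]
Peg 1: [3, 2]
Peg 2: []

After move 2 (0->1):
Peg 0: []
Peg 1: [3, 2, 1]
Peg 2: []

After move 3 (2->0):
Peg 0: []
Peg 1: [3, 2, 1]
Peg 2: []

After move 4 (0->1):
Peg 0: []
Peg 1: [3, 2, 1]
Peg 2: []

After move 5 (1->0):
Peg 0: [1]
Peg 1: [3, 2]
Peg 2: []

After move 6 (2->0):
Peg 0: [1]
Peg 1: [3, 2]
Peg 2: []

After move 7 (2->0):
Peg 0: [1]
Peg 1: [3, 2]
Peg 2: []

Answer: Peg 0: [1]
Peg 1: [3, 2]
Peg 2: []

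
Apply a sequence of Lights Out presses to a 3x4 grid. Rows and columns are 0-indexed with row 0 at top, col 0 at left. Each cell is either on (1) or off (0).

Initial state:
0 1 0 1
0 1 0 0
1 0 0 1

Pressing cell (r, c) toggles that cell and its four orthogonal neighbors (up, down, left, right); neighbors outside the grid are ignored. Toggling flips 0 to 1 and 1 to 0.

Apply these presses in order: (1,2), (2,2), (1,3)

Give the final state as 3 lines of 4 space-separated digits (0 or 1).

Answer: 0 1 1 0
0 0 1 0
1 1 0 1

Derivation:
After press 1 at (1,2):
0 1 1 1
0 0 1 1
1 0 1 1

After press 2 at (2,2):
0 1 1 1
0 0 0 1
1 1 0 0

After press 3 at (1,3):
0 1 1 0
0 0 1 0
1 1 0 1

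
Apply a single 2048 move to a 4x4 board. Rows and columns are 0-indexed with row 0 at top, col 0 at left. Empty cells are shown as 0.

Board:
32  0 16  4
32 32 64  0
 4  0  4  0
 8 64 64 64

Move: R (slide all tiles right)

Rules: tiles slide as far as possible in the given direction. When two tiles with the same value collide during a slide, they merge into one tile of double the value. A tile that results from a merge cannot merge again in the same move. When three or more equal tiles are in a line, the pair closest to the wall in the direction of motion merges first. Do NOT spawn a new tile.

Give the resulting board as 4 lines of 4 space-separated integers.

Slide right:
row 0: [32, 0, 16, 4] -> [0, 32, 16, 4]
row 1: [32, 32, 64, 0] -> [0, 0, 64, 64]
row 2: [4, 0, 4, 0] -> [0, 0, 0, 8]
row 3: [8, 64, 64, 64] -> [0, 8, 64, 128]

Answer:   0  32  16   4
  0   0  64  64
  0   0   0   8
  0   8  64 128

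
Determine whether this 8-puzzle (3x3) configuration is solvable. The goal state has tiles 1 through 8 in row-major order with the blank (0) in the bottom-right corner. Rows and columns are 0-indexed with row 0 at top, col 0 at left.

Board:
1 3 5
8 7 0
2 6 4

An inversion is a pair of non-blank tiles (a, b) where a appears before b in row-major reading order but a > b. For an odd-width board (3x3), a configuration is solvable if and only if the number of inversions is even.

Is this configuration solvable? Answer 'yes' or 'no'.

Answer: no

Derivation:
Inversions (pairs i<j in row-major order where tile[i] > tile[j] > 0): 11
11 is odd, so the puzzle is not solvable.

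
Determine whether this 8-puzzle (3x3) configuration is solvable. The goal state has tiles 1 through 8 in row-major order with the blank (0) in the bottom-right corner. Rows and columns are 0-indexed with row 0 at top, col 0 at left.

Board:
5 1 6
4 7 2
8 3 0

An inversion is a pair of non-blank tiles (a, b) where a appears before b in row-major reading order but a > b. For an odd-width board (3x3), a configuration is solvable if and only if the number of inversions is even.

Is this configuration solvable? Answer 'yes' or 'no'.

Answer: yes

Derivation:
Inversions (pairs i<j in row-major order where tile[i] > tile[j] > 0): 12
12 is even, so the puzzle is solvable.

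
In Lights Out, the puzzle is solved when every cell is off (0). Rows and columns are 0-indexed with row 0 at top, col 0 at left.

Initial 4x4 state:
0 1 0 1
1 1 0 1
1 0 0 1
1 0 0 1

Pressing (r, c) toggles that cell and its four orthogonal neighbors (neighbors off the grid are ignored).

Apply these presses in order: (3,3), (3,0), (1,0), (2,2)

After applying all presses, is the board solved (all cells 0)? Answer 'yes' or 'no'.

Answer: no

Derivation:
After press 1 at (3,3):
0 1 0 1
1 1 0 1
1 0 0 0
1 0 1 0

After press 2 at (3,0):
0 1 0 1
1 1 0 1
0 0 0 0
0 1 1 0

After press 3 at (1,0):
1 1 0 1
0 0 0 1
1 0 0 0
0 1 1 0

After press 4 at (2,2):
1 1 0 1
0 0 1 1
1 1 1 1
0 1 0 0

Lights still on: 10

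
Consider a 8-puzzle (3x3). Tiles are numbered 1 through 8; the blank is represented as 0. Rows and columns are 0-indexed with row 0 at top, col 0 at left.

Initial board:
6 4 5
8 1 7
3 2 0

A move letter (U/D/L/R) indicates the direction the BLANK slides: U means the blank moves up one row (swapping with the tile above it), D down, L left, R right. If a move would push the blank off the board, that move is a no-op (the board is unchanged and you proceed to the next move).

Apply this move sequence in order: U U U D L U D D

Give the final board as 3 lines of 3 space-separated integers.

After move 1 (U):
6 4 5
8 1 0
3 2 7

After move 2 (U):
6 4 0
8 1 5
3 2 7

After move 3 (U):
6 4 0
8 1 5
3 2 7

After move 4 (D):
6 4 5
8 1 0
3 2 7

After move 5 (L):
6 4 5
8 0 1
3 2 7

After move 6 (U):
6 0 5
8 4 1
3 2 7

After move 7 (D):
6 4 5
8 0 1
3 2 7

After move 8 (D):
6 4 5
8 2 1
3 0 7

Answer: 6 4 5
8 2 1
3 0 7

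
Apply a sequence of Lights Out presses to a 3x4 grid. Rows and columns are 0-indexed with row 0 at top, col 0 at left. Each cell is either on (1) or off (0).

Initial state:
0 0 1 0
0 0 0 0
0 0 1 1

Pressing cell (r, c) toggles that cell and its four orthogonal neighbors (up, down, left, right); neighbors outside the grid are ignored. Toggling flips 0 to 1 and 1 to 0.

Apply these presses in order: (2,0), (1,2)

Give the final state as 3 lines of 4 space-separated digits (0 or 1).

Answer: 0 0 0 0
1 1 1 1
1 1 0 1

Derivation:
After press 1 at (2,0):
0 0 1 0
1 0 0 0
1 1 1 1

After press 2 at (1,2):
0 0 0 0
1 1 1 1
1 1 0 1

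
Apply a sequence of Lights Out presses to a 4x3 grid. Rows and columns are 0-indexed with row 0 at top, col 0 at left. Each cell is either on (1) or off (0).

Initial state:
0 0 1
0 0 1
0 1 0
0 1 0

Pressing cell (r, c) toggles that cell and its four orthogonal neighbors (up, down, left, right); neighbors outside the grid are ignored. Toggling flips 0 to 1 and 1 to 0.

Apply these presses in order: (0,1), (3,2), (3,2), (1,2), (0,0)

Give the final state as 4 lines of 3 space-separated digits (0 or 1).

Answer: 0 0 1
1 0 0
0 1 1
0 1 0

Derivation:
After press 1 at (0,1):
1 1 0
0 1 1
0 1 0
0 1 0

After press 2 at (3,2):
1 1 0
0 1 1
0 1 1
0 0 1

After press 3 at (3,2):
1 1 0
0 1 1
0 1 0
0 1 0

After press 4 at (1,2):
1 1 1
0 0 0
0 1 1
0 1 0

After press 5 at (0,0):
0 0 1
1 0 0
0 1 1
0 1 0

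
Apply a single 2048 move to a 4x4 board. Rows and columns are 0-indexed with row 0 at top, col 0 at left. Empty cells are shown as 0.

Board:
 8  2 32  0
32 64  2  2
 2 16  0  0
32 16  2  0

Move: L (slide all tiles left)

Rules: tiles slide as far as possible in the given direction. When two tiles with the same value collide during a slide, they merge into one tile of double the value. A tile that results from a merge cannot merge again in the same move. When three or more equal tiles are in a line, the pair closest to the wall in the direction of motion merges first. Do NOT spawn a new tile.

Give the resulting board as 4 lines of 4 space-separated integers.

Slide left:
row 0: [8, 2, 32, 0] -> [8, 2, 32, 0]
row 1: [32, 64, 2, 2] -> [32, 64, 4, 0]
row 2: [2, 16, 0, 0] -> [2, 16, 0, 0]
row 3: [32, 16, 2, 0] -> [32, 16, 2, 0]

Answer:  8  2 32  0
32 64  4  0
 2 16  0  0
32 16  2  0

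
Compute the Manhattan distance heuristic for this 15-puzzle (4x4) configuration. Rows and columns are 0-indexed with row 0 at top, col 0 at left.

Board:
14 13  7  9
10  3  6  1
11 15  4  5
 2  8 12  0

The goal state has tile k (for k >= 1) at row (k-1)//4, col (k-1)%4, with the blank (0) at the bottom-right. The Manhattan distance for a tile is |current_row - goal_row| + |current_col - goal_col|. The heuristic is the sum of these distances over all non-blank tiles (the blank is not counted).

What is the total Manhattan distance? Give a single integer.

Tile 14: (0,0)->(3,1) = 4
Tile 13: (0,1)->(3,0) = 4
Tile 7: (0,2)->(1,2) = 1
Tile 9: (0,3)->(2,0) = 5
Tile 10: (1,0)->(2,1) = 2
Tile 3: (1,1)->(0,2) = 2
Tile 6: (1,2)->(1,1) = 1
Tile 1: (1,3)->(0,0) = 4
Tile 11: (2,0)->(2,2) = 2
Tile 15: (2,1)->(3,2) = 2
Tile 4: (2,2)->(0,3) = 3
Tile 5: (2,3)->(1,0) = 4
Tile 2: (3,0)->(0,1) = 4
Tile 8: (3,1)->(1,3) = 4
Tile 12: (3,2)->(2,3) = 2
Sum: 4 + 4 + 1 + 5 + 2 + 2 + 1 + 4 + 2 + 2 + 3 + 4 + 4 + 4 + 2 = 44

Answer: 44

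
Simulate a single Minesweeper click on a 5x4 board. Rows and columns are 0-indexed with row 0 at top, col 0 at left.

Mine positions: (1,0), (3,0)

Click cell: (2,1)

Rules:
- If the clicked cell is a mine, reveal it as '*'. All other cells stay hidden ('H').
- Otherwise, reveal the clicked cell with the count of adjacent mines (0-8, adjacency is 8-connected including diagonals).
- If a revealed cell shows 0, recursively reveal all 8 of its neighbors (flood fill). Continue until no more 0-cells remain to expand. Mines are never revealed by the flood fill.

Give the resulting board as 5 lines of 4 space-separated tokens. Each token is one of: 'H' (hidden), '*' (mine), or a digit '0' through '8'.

H H H H
H H H H
H 2 H H
H H H H
H H H H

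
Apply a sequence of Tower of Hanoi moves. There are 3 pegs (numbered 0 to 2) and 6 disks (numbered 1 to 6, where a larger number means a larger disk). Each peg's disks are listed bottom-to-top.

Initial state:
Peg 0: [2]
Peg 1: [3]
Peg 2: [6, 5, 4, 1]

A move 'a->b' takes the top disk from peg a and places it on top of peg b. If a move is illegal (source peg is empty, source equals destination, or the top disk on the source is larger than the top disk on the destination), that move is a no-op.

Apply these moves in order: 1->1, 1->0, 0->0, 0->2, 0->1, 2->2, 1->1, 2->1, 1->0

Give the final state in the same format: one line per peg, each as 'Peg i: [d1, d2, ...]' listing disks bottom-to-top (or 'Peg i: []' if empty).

After move 1 (1->1):
Peg 0: [2]
Peg 1: [3]
Peg 2: [6, 5, 4, 1]

After move 2 (1->0):
Peg 0: [2]
Peg 1: [3]
Peg 2: [6, 5, 4, 1]

After move 3 (0->0):
Peg 0: [2]
Peg 1: [3]
Peg 2: [6, 5, 4, 1]

After move 4 (0->2):
Peg 0: [2]
Peg 1: [3]
Peg 2: [6, 5, 4, 1]

After move 5 (0->1):
Peg 0: []
Peg 1: [3, 2]
Peg 2: [6, 5, 4, 1]

After move 6 (2->2):
Peg 0: []
Peg 1: [3, 2]
Peg 2: [6, 5, 4, 1]

After move 7 (1->1):
Peg 0: []
Peg 1: [3, 2]
Peg 2: [6, 5, 4, 1]

After move 8 (2->1):
Peg 0: []
Peg 1: [3, 2, 1]
Peg 2: [6, 5, 4]

After move 9 (1->0):
Peg 0: [1]
Peg 1: [3, 2]
Peg 2: [6, 5, 4]

Answer: Peg 0: [1]
Peg 1: [3, 2]
Peg 2: [6, 5, 4]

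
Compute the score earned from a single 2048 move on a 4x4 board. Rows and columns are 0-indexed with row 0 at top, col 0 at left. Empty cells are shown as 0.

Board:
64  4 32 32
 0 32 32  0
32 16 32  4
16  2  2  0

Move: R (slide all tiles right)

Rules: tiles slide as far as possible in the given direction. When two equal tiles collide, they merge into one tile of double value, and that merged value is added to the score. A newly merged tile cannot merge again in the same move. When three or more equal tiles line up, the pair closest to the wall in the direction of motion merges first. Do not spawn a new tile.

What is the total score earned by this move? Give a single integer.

Answer: 132

Derivation:
Slide right:
row 0: [64, 4, 32, 32] -> [0, 64, 4, 64]  score +64 (running 64)
row 1: [0, 32, 32, 0] -> [0, 0, 0, 64]  score +64 (running 128)
row 2: [32, 16, 32, 4] -> [32, 16, 32, 4]  score +0 (running 128)
row 3: [16, 2, 2, 0] -> [0, 0, 16, 4]  score +4 (running 132)
Board after move:
 0 64  4 64
 0  0  0 64
32 16 32  4
 0  0 16  4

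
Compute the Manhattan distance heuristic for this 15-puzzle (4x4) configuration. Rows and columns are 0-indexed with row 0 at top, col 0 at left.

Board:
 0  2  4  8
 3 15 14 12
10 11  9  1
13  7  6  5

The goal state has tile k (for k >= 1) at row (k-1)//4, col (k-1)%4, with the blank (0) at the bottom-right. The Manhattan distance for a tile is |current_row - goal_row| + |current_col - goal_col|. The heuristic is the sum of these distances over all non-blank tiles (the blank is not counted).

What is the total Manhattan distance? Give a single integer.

Answer: 32

Derivation:
Tile 2: (0,1)->(0,1) = 0
Tile 4: (0,2)->(0,3) = 1
Tile 8: (0,3)->(1,3) = 1
Tile 3: (1,0)->(0,2) = 3
Tile 15: (1,1)->(3,2) = 3
Tile 14: (1,2)->(3,1) = 3
Tile 12: (1,3)->(2,3) = 1
Tile 10: (2,0)->(2,1) = 1
Tile 11: (2,1)->(2,2) = 1
Tile 9: (2,2)->(2,0) = 2
Tile 1: (2,3)->(0,0) = 5
Tile 13: (3,0)->(3,0) = 0
Tile 7: (3,1)->(1,2) = 3
Tile 6: (3,2)->(1,1) = 3
Tile 5: (3,3)->(1,0) = 5
Sum: 0 + 1 + 1 + 3 + 3 + 3 + 1 + 1 + 1 + 2 + 5 + 0 + 3 + 3 + 5 = 32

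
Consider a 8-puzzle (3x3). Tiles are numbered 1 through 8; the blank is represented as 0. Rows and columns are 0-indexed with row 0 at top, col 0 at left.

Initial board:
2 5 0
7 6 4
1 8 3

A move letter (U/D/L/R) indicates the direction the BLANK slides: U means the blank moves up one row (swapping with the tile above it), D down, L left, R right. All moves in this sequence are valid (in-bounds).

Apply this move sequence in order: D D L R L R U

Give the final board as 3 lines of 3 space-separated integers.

Answer: 2 5 4
7 6 0
1 8 3

Derivation:
After move 1 (D):
2 5 4
7 6 0
1 8 3

After move 2 (D):
2 5 4
7 6 3
1 8 0

After move 3 (L):
2 5 4
7 6 3
1 0 8

After move 4 (R):
2 5 4
7 6 3
1 8 0

After move 5 (L):
2 5 4
7 6 3
1 0 8

After move 6 (R):
2 5 4
7 6 3
1 8 0

After move 7 (U):
2 5 4
7 6 0
1 8 3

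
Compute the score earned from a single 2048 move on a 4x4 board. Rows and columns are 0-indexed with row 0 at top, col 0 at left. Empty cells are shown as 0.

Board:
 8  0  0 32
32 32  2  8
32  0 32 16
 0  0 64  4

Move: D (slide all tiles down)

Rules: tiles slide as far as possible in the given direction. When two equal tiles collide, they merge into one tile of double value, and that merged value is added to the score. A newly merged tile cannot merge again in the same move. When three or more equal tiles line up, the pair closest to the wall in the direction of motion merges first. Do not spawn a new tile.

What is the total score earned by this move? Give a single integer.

Answer: 64

Derivation:
Slide down:
col 0: [8, 32, 32, 0] -> [0, 0, 8, 64]  score +64 (running 64)
col 1: [0, 32, 0, 0] -> [0, 0, 0, 32]  score +0 (running 64)
col 2: [0, 2, 32, 64] -> [0, 2, 32, 64]  score +0 (running 64)
col 3: [32, 8, 16, 4] -> [32, 8, 16, 4]  score +0 (running 64)
Board after move:
 0  0  0 32
 0  0  2  8
 8  0 32 16
64 32 64  4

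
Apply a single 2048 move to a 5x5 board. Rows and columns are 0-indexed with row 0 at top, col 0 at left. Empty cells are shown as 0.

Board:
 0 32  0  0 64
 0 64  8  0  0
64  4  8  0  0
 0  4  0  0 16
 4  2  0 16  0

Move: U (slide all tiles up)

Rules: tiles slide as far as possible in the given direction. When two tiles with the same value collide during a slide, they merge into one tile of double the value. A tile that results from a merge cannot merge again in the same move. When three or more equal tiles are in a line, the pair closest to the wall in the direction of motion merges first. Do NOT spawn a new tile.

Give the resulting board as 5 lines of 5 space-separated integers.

Slide up:
col 0: [0, 0, 64, 0, 4] -> [64, 4, 0, 0, 0]
col 1: [32, 64, 4, 4, 2] -> [32, 64, 8, 2, 0]
col 2: [0, 8, 8, 0, 0] -> [16, 0, 0, 0, 0]
col 3: [0, 0, 0, 0, 16] -> [16, 0, 0, 0, 0]
col 4: [64, 0, 0, 16, 0] -> [64, 16, 0, 0, 0]

Answer: 64 32 16 16 64
 4 64  0  0 16
 0  8  0  0  0
 0  2  0  0  0
 0  0  0  0  0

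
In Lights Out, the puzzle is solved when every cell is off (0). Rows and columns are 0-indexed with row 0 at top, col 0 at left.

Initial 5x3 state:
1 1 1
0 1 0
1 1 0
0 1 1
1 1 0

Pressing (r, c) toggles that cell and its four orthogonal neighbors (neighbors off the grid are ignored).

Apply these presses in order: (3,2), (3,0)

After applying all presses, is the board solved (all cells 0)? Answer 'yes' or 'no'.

Answer: no

Derivation:
After press 1 at (3,2):
1 1 1
0 1 0
1 1 1
0 0 0
1 1 1

After press 2 at (3,0):
1 1 1
0 1 0
0 1 1
1 1 0
0 1 1

Lights still on: 10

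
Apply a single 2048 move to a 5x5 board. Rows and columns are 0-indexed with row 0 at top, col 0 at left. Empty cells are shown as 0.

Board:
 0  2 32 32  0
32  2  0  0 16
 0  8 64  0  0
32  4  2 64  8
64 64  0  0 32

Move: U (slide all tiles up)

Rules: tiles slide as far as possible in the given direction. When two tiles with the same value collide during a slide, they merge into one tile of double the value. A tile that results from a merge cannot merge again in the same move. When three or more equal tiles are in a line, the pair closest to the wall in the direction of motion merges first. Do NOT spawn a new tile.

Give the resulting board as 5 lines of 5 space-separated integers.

Answer: 64  4 32 32 16
64  8 64 64  8
 0  4  2  0 32
 0 64  0  0  0
 0  0  0  0  0

Derivation:
Slide up:
col 0: [0, 32, 0, 32, 64] -> [64, 64, 0, 0, 0]
col 1: [2, 2, 8, 4, 64] -> [4, 8, 4, 64, 0]
col 2: [32, 0, 64, 2, 0] -> [32, 64, 2, 0, 0]
col 3: [32, 0, 0, 64, 0] -> [32, 64, 0, 0, 0]
col 4: [0, 16, 0, 8, 32] -> [16, 8, 32, 0, 0]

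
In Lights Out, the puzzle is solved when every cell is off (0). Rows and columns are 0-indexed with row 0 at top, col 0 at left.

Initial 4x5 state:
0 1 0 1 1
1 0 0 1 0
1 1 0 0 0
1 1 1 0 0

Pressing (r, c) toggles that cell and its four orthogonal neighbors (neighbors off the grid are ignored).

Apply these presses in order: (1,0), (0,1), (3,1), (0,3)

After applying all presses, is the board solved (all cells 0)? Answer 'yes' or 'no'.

After press 1 at (1,0):
1 1 0 1 1
0 1 0 1 0
0 1 0 0 0
1 1 1 0 0

After press 2 at (0,1):
0 0 1 1 1
0 0 0 1 0
0 1 0 0 0
1 1 1 0 0

After press 3 at (3,1):
0 0 1 1 1
0 0 0 1 0
0 0 0 0 0
0 0 0 0 0

After press 4 at (0,3):
0 0 0 0 0
0 0 0 0 0
0 0 0 0 0
0 0 0 0 0

Lights still on: 0

Answer: yes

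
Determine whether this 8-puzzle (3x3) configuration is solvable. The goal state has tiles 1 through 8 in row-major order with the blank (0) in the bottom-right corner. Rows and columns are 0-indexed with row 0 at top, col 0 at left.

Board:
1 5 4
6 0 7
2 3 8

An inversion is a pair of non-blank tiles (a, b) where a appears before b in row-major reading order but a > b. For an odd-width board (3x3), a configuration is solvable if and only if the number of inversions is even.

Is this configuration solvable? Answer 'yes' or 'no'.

Inversions (pairs i<j in row-major order where tile[i] > tile[j] > 0): 9
9 is odd, so the puzzle is not solvable.

Answer: no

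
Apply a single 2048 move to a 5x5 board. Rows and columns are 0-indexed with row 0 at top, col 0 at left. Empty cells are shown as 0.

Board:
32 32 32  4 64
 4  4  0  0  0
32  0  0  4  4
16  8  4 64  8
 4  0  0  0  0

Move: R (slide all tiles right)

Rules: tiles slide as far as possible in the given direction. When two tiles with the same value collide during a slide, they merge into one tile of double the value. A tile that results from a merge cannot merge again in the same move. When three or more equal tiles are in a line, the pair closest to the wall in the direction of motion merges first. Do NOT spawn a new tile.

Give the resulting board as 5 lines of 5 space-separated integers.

Slide right:
row 0: [32, 32, 32, 4, 64] -> [0, 32, 64, 4, 64]
row 1: [4, 4, 0, 0, 0] -> [0, 0, 0, 0, 8]
row 2: [32, 0, 0, 4, 4] -> [0, 0, 0, 32, 8]
row 3: [16, 8, 4, 64, 8] -> [16, 8, 4, 64, 8]
row 4: [4, 0, 0, 0, 0] -> [0, 0, 0, 0, 4]

Answer:  0 32 64  4 64
 0  0  0  0  8
 0  0  0 32  8
16  8  4 64  8
 0  0  0  0  4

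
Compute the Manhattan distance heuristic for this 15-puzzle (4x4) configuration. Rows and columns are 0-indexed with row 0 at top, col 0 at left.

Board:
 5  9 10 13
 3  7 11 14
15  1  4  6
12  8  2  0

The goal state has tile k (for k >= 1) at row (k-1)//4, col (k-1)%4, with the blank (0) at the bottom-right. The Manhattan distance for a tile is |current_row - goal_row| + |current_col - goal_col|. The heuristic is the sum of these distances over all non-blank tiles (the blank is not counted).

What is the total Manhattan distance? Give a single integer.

Tile 5: (0,0)->(1,0) = 1
Tile 9: (0,1)->(2,0) = 3
Tile 10: (0,2)->(2,1) = 3
Tile 13: (0,3)->(3,0) = 6
Tile 3: (1,0)->(0,2) = 3
Tile 7: (1,1)->(1,2) = 1
Tile 11: (1,2)->(2,2) = 1
Tile 14: (1,3)->(3,1) = 4
Tile 15: (2,0)->(3,2) = 3
Tile 1: (2,1)->(0,0) = 3
Tile 4: (2,2)->(0,3) = 3
Tile 6: (2,3)->(1,1) = 3
Tile 12: (3,0)->(2,3) = 4
Tile 8: (3,1)->(1,3) = 4
Tile 2: (3,2)->(0,1) = 4
Sum: 1 + 3 + 3 + 6 + 3 + 1 + 1 + 4 + 3 + 3 + 3 + 3 + 4 + 4 + 4 = 46

Answer: 46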